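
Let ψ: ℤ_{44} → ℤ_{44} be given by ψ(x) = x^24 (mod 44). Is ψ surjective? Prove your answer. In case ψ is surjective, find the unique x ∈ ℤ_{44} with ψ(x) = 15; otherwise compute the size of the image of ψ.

12

ψ(10): Repeated squaring mod 44: 10^1 ≡ 10, 10^2 ≡ 10² = 100 ≡ 12, 10^4 ≡ 12² = 144 ≡ 12, 10^8 ≡ 12² = 144 ≡ 12, 10^16 ≡ 12² = 144 ≡ 12. Since 24 = 16 + 8, 10^24 ≡ 12·12: 12·12 = 144 ≡ 12. So 10^24 ≡ 12 (mod 44).
ψ(12): Repeated squaring mod 44: 12^1 ≡ 12, 12^2 ≡ 12² = 144 ≡ 12, 12^4 ≡ 12² = 144 ≡ 12, 12^8 ≡ 12² = 144 ≡ 12, 12^16 ≡ 12² = 144 ≡ 12. Since 24 = 16 + 8, 12^24 ≡ 12·12: 12·12 = 144 ≡ 12. So 12^24 ≡ 12 (mod 44).
So ψ(10) = ψ(12) = 12 while 10 ≠ 12, thus ψ is not injective.
A non-injective map from the 44-element set ℤ_{44} to itself takes at most 43 distinct values, so it cannot be surjective. So ψ is not surjective.
Since ψ is not surjective, we determine |image(ψ)|. Computing x^24 mod 44 for each x (by repeated squaring, reducing mod 44 at every step), the values ψ(0), ψ(1), …, ψ(43) are: 0, 1, 16, 37, 36, 9, 20, 25, 4, 5, 12, 33, 12, 5, 4, 25, 20, 9, 36, 37, 16, 1, 0, 1, 16, 37, 36, 9, 20, 25, 4, 5, 12, 33, 12, 5, 4, 25, 20, 9, 36, 37, 16, 1.
The distinct values are {0, 1, 4, 5, 9, 12, 16, 20, 25, 33, 36, 37}; there are 12 of them.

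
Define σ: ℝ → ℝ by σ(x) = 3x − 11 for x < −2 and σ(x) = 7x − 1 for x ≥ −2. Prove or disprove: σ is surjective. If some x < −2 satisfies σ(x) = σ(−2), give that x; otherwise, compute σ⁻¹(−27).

Both pieces are strictly increasing (slopes 3 and 7), so each is injective on its own interval.
The left piece maps (−∞, −2) onto (−∞, −17); the right piece maps [−2, ∞) onto [−15, ∞).
The union (−∞, −17) ∪ [−15, ∞) omits the interval between −17 and −15; in particular −17 has no preimage. So σ is not surjective.
Because the two images are disjoint, no x < −2 has σ(x) = σ(−2), so we compute σ⁻¹(−27): −27 lies in (−∞, −17), so solve 3x − 11 = −27: x = (−27 + 11)/3 = −16/3.

-16/3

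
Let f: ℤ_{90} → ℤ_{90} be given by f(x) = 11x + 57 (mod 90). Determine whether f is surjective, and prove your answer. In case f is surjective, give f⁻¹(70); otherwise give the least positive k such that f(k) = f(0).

Since gcd(11, 90) = 1, 11 is invertible modulo 90. Euclid's algorithm: 90 = 8·11 + 2, 11 = 5·2 + 1; back-substituting gives 1 = 41·11 − 5·90, so 11⁻¹ ≡ 41 (mod 90).
Then y ↦ 41(y − 57) is a two-sided inverse to f, so every y ∈ ℤ_{90} has a preimage.
Therefore f is surjective.
Since f is surjective, we compute f⁻¹(70): solve 11x + 57 ≡ 70 (mod 90), i.e. 11x ≡ 13 (mod 90).
Multiplying by 11⁻¹ = 41 gives x ≡ 41·13 = 533 = 5·90 + 83 ≡ 83 (mod 90).
Check: f(83) = 11·83 + 57 = 970 = 10·90 + 70 ≡ 70 (mod 90).

83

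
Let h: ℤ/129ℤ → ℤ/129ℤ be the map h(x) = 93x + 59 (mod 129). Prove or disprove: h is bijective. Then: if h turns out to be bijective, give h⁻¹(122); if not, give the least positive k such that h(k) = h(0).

We have gcd(93, 129) = 3 > 1. Taking s = 0 and t = 43: h(0) = 59 and h(43) = 93·43 + 59 = 4058 ≡ 59 (mod 129).
So h(0) = h(43) while 0 ≠ 43, so h is not injective, hence not bijective.
Since h is not bijective, we find the least positive k with h(k) = h(0): this means 93k ≡ 0 (mod 129), i.e. 129 ∣ 93k. Since gcd(93, 129) = 3, dividing through by 3 this holds exactly when 43 ∣ 31k, and as gcd(31, 43) = 1, exactly when 43 ∣ k.
The smallest positive such k is 43.

43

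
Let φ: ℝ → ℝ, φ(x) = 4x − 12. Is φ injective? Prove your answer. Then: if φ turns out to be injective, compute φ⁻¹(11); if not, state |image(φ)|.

By definition, φ is injective if φ(u) = φ(v) implies u = v.
Suppose φ(u) = φ(v). Then 4u − 12 = 4v − 12, so 4u = 4v, thus u = v.
Thus φ is injective.
Since φ is injective, we compute φ⁻¹(11) = (11 + 12)/4 = 23/4.

23/4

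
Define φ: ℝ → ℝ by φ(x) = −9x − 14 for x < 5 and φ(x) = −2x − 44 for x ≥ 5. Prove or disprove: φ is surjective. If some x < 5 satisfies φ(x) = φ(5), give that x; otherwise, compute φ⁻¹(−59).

40/9

Both pieces are strictly decreasing (slopes −9 and −2), so each is injective on its own interval.
The left piece maps (−∞, 5) onto (−59, ∞); the right piece maps [5, ∞) onto (−∞, −54].
The union (−59, ∞) ∪ (−∞, −54] covers ℝ, so φ is surjective.
For the follow-up: the images overlap, so an x < 5 with φ(x) = φ(5) exists. φ(5) = −54; solving −9x − 14 = −54 for x < 5 gives x = (−54 + 14)/(−9) = 40/9.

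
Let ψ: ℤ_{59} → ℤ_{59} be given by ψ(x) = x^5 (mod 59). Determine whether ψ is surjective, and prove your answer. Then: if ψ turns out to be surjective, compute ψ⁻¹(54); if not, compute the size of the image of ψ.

Since 59 is prime, the nonzero elements of ℤ_{59} form a cyclic group of order 58.
As gcd(5, 58) = 1, raising to the 5th power is a bijection on this group: if s^5 ≡ t^5 then (st^{−1})^5 = 1, and the only element of order dividing gcd(5, 58) = 1 is 1, so s = t.
With ψ(0) = 0 this makes ψ injective on all of ℤ_{59}, hence bijective (finite equal-size domain and codomain). In particular ψ is surjective.
Since ψ is surjective, we find the preimage of 54. The inverse of x ↦ x^5 on (ℤ_{59})^× is x ↦ x^35, because 5·35 = 175 = 3·58 + 1 ≡ 1 (mod 58) and x^{58} = 1 for x ≠ 0 (Fermat). So ψ⁻¹(54) = 54^35 mod 59.
Repeated squaring mod 59: 54^1 ≡ 54, 54^2 ≡ 54² = 2916 ≡ 25, 54^4 ≡ 25² = 625 ≡ 35, 54^8 ≡ 35² = 1225 ≡ 45, 54^16 ≡ 45² = 2025 ≡ 19, 54^32 ≡ 19² = 361 ≡ 7. Since 35 = 32 + 2 + 1, 54^35 ≡ 7·25·54: 7·25 = 175 ≡ 57, then 57·54 = 3078 ≡ 10. So 54^35 ≡ 10 (mod 59).
Hence ψ⁻¹(54) = 10.

10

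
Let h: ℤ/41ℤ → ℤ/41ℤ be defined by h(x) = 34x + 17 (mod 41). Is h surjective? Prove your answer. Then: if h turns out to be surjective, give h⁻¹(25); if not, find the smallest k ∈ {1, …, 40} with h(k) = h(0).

34

Since gcd(34, 41) = 1, 34 is invertible modulo 41. Euclid's algorithm: 41 = 1·34 + 7, 34 = 4·7 + 6, 7 = 1·6 + 1; back-substituting gives 1 = 35·34 − 29·41, so 34⁻¹ ≡ 35 (mod 41).
Then y ↦ 35(y − 17) is a two-sided inverse to h, so every y ∈ ℤ/41ℤ has a preimage.
Thus h is surjective.
Since h is surjective, we compute h⁻¹(25): solve 34x + 17 ≡ 25 (mod 41), i.e. 34x ≡ 8 (mod 41).
Multiplying by 34⁻¹ = 35 gives x ≡ 35·8 = 280 = 6·41 + 34 ≡ 34 (mod 41).
Check: h(34) = 34·34 + 17 = 1173 = 28·41 + 25 ≡ 25 (mod 41).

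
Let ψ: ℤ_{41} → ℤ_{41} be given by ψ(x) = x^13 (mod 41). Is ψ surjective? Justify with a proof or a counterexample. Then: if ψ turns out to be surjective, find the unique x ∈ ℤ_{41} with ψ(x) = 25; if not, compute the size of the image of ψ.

Since 41 is prime, the nonzero elements of ℤ_{41} form a cyclic group of order 40.
As gcd(13, 40) = 1, raising to the 13th power is a bijection on this group: if u^13 ≡ v^13 then (uv^{−1})^13 = 1, and the only element of order dividing gcd(13, 40) = 1 is 1, so u = v.
With ψ(0) = 0 this makes ψ injective on all of ℤ_{41}, hence bijective (finite equal-size domain and codomain). In particular ψ is surjective.
Since ψ is surjective, we find the preimage of 25. The inverse of x ↦ x^13 on (ℤ_{41})^× is x ↦ x^37, because 13·37 = 481 = 12·40 + 1 ≡ 1 (mod 40) and x^{40} = 1 for x ≠ 0 (Fermat). So ψ⁻¹(25) = 25^37 mod 41.
Repeated squaring mod 41: 25^1 ≡ 25, 25^2 ≡ 25² = 625 ≡ 10, 25^4 ≡ 10² = 100 ≡ 18, 25^8 ≡ 18² = 324 ≡ 37, 25^16 ≡ 37² = 1369 ≡ 16, 25^32 ≡ 16² = 256 ≡ 10. Since 37 = 32 + 4 + 1, 25^37 ≡ 10·18·25: 10·18 = 180 ≡ 16, then 16·25 = 400 ≡ 31. So 25^37 ≡ 31 (mod 41).
Hence ψ⁻¹(25) = 31.

31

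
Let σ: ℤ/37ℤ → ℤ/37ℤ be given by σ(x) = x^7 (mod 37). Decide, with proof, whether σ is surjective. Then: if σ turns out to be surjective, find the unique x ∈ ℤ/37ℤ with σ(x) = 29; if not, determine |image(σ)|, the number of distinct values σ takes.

8

Since 37 is prime, the nonzero elements of ℤ/37ℤ form a cyclic group of order 36.
As gcd(7, 36) = 1, raising to the 7th power is a bijection on this group: if x_1^7 ≡ x_2^7 then (x_1x_2^{−1})^7 = 1, and the only element of order dividing gcd(7, 36) = 1 is 1, so x_1 = x_2.
With σ(0) = 0 this makes σ injective on all of ℤ/37ℤ, hence bijective (finite equal-size domain and codomain). In particular σ is surjective.
Since σ is surjective, we find the preimage of 29. The inverse of x ↦ x^7 on (ℤ/37ℤ)^× is x ↦ x^31, because 7·31 = 217 = 6·36 + 1 ≡ 1 (mod 36) and x^{36} = 1 for x ≠ 0 (Fermat). So σ⁻¹(29) = 29^31 mod 37.
Repeated squaring mod 37: 29^1 ≡ 29, 29^2 ≡ 29² = 841 ≡ 27, 29^4 ≡ 27² = 729 ≡ 26, 29^8 ≡ 26² = 676 ≡ 10, 29^16 ≡ 10² = 100 ≡ 26. Since 31 = 16 + 8 + 4 + 2 + 1, 29^31 ≡ 26·10·26·27·29: 26·10 = 260 ≡ 1, then 1·26 = 26, then 26·27 = 702 ≡ 36, then 36·29 = 1044 ≡ 8. So 29^31 ≡ 8 (mod 37).
Hence σ⁻¹(29) = 8.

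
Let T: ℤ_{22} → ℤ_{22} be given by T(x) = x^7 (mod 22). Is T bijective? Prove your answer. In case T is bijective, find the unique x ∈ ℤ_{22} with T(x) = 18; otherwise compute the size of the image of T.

Computing x^7 mod 22 for each x (by repeated squaring, reducing mod 22 at every step), the values T(0), T(1), …, T(21) are: 0, 1, 18, 9, 16, 3, 8, 17, 2, 15, 10, 11, 12, 7, 20, 5, 14, 19, 6, 13, 4, 21.
Every element of ℤ_{22} appears exactly once in this list, so T is a bijection, and in particular bijective.
Since T is bijective, we read off the preimage of 18 from the same table: T(2) = 18, so T⁻¹(18) = 2.

2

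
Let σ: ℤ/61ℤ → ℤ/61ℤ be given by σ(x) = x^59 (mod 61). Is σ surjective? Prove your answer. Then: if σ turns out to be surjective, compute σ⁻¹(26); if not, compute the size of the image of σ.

54

Since 61 is prime, the nonzero elements of ℤ/61ℤ form a cyclic group of order 60.
As gcd(59, 60) = 1, raising to the 59th power is a bijection on this group: if u^59 ≡ v^59 then (uv^{−1})^59 = 1, and the only element of order dividing gcd(59, 60) = 1 is 1, so u = v.
With σ(0) = 0 this makes σ injective on all of ℤ/61ℤ, hence bijective (finite equal-size domain and codomain). In particular σ is surjective.
Since σ is surjective, we find the preimage of 26. The inverse of x ↦ x^59 on (ℤ/61ℤ)^× is x ↦ x^59, because 59·59 = 3481 = 58·60 + 1 ≡ 1 (mod 60) and x^{60} = 1 for x ≠ 0 (Fermat). So σ⁻¹(26) = 26^59 mod 61.
Repeated squaring mod 61: 26^1 ≡ 26, 26^2 ≡ 26² = 676 ≡ 5, 26^4 ≡ 5² = 25, 26^8 ≡ 25² = 625 ≡ 15, 26^16 ≡ 15² = 225 ≡ 42, 26^32 ≡ 42² = 1764 ≡ 56. Since 59 = 32 + 16 + 8 + 2 + 1, 26^59 ≡ 56·42·15·5·26: 56·42 = 2352 ≡ 34, then 34·15 = 510 ≡ 22, then 22·5 = 110 ≡ 49, then 49·26 = 1274 ≡ 54. So 26^59 ≡ 54 (mod 61).
Hence σ⁻¹(26) = 54.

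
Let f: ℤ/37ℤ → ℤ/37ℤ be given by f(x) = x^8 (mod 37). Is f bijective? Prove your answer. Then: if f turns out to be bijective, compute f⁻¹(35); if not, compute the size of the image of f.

f(1) = 1^8 = 1.
f(6): Repeated squaring mod 37: 6^1 ≡ 6, 6^2 ≡ 6² = 36, 6^4 ≡ 36² = 1296 ≡ 1, 6^8 ≡ 1² = 1. So 6^8 ≡ 1 (mod 37).
So f(1) = f(6) = 1 while 1 ≠ 6, so f is not injective, hence not bijective.
Since f is not bijective, we determine |image(f)|. Computing x^8 mod 37 for each x (by repeated squaring, reducing mod 37 at every step), the values f(0), f(1), …, f(36) are: 0, 1, 34, 12, 9, 16, 1, 16, 10, 33, 26, 10, 34, 9, 26, 7, 7, 33, 12, 12, 33, 7, 7, 26, 9, 34, 10, 26, 33, 10, 16, 1, 16, 9, 12, 34, 1.
The distinct values are {0, 1, 7, 9, 10, 12, 16, 26, 33, 34}; there are 10 of them.

10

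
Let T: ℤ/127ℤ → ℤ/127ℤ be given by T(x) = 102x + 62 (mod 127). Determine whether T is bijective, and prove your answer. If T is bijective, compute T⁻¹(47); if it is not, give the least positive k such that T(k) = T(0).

26

If T(x_1) = T(x_2), then 102x_1 ≡ 102x_2 (mod 127). Because gcd(102, 127) = 1, we may cancel 102 to get x_1 ≡ x_2 (mod 127).
We now compute 102⁻¹ mod 127 explicitly. Euclid's algorithm: 127 = 1·102 + 25, 102 = 4·25 + 2, 25 = 12·2 + 1; back-substituting gives 1 = 66·102 − 53·127, so 102⁻¹ ≡ 66 (mod 127).
Then y ↦ 66(y − 62) is a two-sided inverse to T, so every y ∈ ℤ/127ℤ has a preimage.
So T is bijective.
Since T is bijective, we find T⁻¹(47): we need 102x ≡ 47 − 62 ≡ 112 (mod 127). Using 102⁻¹ = 66: x ≡ 66·112 = 7392 = 58·127 + 26, so x = 26.
Check: T(26) = 102·26 + 62 = 2714 = 21·127 + 47 ≡ 47 (mod 127).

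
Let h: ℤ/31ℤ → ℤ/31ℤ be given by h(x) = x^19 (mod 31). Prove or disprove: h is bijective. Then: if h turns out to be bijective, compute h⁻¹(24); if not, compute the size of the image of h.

Since 31 is prime, the nonzero elements of ℤ/31ℤ form a cyclic group of order 30.
As gcd(19, 30) = 1, raising to the 19th power is a bijection on this group: if x_1^19 ≡ x_2^19 then (x_1x_2^{−1})^19 = 1, and the only element of order dividing gcd(19, 30) = 1 is 1, so x_1 = x_2.
With h(0) = 0 this makes h injective on all of ℤ/31ℤ, hence bijective (finite equal-size domain and codomain). In particular h is bijective.
Since h is bijective, we find the preimage of 24. The inverse of x ↦ x^19 on (ℤ/31ℤ)^× is x ↦ x^19, because 19·19 = 361 = 12·30 + 1 ≡ 1 (mod 30) and x^{30} = 1 for x ≠ 0 (Fermat). So h⁻¹(24) = 24^19 mod 31.
Repeated squaring mod 31: 24^1 ≡ 24, 24^2 ≡ 24² = 576 ≡ 18, 24^4 ≡ 18² = 324 ≡ 14, 24^8 ≡ 14² = 196 ≡ 10, 24^16 ≡ 10² = 100 ≡ 7. Since 19 = 16 + 2 + 1, 24^19 ≡ 7·18·24: 7·18 = 126 ≡ 2, then 2·24 = 48 ≡ 17. So 24^19 ≡ 17 (mod 31).
Hence h⁻¹(24) = 17.

17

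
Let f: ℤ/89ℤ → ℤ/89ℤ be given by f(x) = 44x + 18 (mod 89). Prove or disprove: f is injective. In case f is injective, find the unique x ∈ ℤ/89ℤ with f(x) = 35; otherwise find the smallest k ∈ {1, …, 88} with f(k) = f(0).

55

By definition, f is injective when f(u) = f(v) forces u = v.
If f(u) = f(v), then 44u ≡ 44v (mod 89). Because gcd(44, 89) = 1, we may cancel 44 to get u ≡ v (mod 89).
Thus f is injective.
We now compute 44⁻¹ mod 89 explicitly. Euclid's algorithm: 89 = 2·44 + 1; back-substituting gives 1 = 87·44 − 43·89, so 44⁻¹ ≡ 87 (mod 89).
Since f is injective, we find f⁻¹(35): we need 44x ≡ 35 − 18 ≡ 17 (mod 89). Using 44⁻¹ = 87: x ≡ 87·17 = 1479 = 16·89 + 55, so x = 55.
Check: f(55) = 44·55 + 18 = 2438 = 27·89 + 35 ≡ 35 (mod 89).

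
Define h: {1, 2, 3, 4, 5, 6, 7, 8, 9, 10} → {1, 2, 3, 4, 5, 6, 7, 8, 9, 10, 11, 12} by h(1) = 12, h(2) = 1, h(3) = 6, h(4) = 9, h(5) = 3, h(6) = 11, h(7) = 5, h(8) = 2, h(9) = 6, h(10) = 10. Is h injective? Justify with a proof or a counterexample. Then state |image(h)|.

h(3) = 6 = h(9) with 3 ≠ 9, so h is not injective.
The image of h is {1, 2, 3, 5, 6, 9, 10, 11, 12}, which has 9 elements.

9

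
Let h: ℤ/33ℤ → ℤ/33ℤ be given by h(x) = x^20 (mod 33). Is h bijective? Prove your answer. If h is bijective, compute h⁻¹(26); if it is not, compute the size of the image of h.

h(1) = 1^20 = 1.
h(2): Repeated squaring mod 33: 2^1 ≡ 2, 2^2 ≡ 2² = 4, 2^4 ≡ 4² = 16, 2^8 ≡ 16² = 256 ≡ 25, 2^16 ≡ 25² = 625 ≡ 31. Since 20 = 16 + 4, 2^20 ≡ 31·16: 31·16 = 496 ≡ 1. So 2^20 ≡ 1 (mod 33).
So h(1) = h(2) = 1 while 1 ≠ 2, thus h is not injective, hence not bijective.
Since h is not bijective, we determine |image(h)|. Computing x^20 mod 33 for each x (by repeated squaring, reducing mod 33 at every step), the values h(0), h(1), …, h(32) are: 0, 1, 1, 12, 1, 1, 12, 1, 1, 12, 1, 22, 12, 1, 1, 12, 1, 1, 12, 1, 1, 12, 22, 1, 12, 1, 1, 12, 1, 1, 12, 1, 1.
The distinct values are {0, 1, 12, 22}; there are 4 of them.

4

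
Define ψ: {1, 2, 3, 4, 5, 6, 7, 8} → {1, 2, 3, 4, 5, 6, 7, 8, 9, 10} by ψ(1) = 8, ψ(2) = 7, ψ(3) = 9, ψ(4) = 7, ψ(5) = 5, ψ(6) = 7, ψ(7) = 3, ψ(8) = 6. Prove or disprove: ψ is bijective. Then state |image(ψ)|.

ψ(2) = 7 = ψ(4) with 2 ≠ 4, so ψ is not injective, hence not bijective.
The image of ψ is {3, 5, 6, 7, 8, 9}, which has 6 elements.

6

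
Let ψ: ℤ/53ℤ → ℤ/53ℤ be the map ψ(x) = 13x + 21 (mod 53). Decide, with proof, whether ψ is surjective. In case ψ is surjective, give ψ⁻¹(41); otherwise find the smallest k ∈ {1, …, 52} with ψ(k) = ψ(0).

Since gcd(13, 53) = 1, 13 is invertible modulo 53. Euclid's algorithm: 53 = 4·13 + 1; back-substituting gives 1 = 49·13 − 12·53, so 13⁻¹ ≡ 49 (mod 53).
Then y ↦ 49(y − 21) is a two-sided inverse to ψ, so every y ∈ ℤ/53ℤ has a preimage.
So ψ is surjective.
Since ψ is surjective, we find ψ⁻¹(41): we need 13x ≡ 41 − 21 ≡ 20 (mod 53). Using 13⁻¹ = 49: x ≡ 49·20 = 980 = 18·53 + 26, so x = 26.
Check: ψ(26) = 13·26 + 21 = 359 = 6·53 + 41 ≡ 41 (mod 53).

26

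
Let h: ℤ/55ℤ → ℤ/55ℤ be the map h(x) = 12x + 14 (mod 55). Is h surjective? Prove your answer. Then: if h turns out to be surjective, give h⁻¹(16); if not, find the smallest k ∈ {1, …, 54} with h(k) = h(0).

Recall that surjectivity means every element of the codomain has a preimage under h.
Since gcd(12, 55) = 1, 12 is invertible modulo 55. Euclid's algorithm: 55 = 4·12 + 7, 12 = 1·7 + 5, 7 = 1·5 + 2, 5 = 2·2 + 1; back-substituting gives 1 = 23·12 − 5·55, so 12⁻¹ ≡ 23 (mod 55).
For any y ∈ ℤ/55ℤ, x = 23(y − 14) mod 55 satisfies h(x) = 12·23(y − 14) + 14 ≡ y (since 12·23 ≡ 1 mod 55). So every y has a preimage.
Hence h is surjective.
Since h is surjective, we compute h⁻¹(16): solve 12x + 14 ≡ 16 (mod 55), i.e. 12x ≡ 2 (mod 55).
Multiplying by 12⁻¹ = 23 gives x ≡ 23·2 = 46 ≡ 46 (mod 55).
Check: h(46) = 12·46 + 14 = 566 = 10·55 + 16 ≡ 16 (mod 55).

46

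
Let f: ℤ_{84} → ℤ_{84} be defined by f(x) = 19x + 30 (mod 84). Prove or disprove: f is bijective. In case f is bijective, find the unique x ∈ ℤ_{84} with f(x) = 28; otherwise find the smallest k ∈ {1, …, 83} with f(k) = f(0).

Recall that injectivity means: for all u, v in the domain, f(u) = f(v) implies u = v.
If f(u) = f(v), then 19u ≡ 19v (mod 84). Because gcd(19, 84) = 1, we may cancel 19 to get u ≡ v (mod 84).
We now compute 19⁻¹ mod 84 explicitly. Euclid's algorithm: 84 = 4·19 + 8, 19 = 2·8 + 3, 8 = 2·3 + 2, 3 = 1·2 + 1; back-substituting gives 1 = 31·19 − 7·84, so 19⁻¹ ≡ 31 (mod 84).
Then y ↦ 31(y − 30) is a two-sided inverse to f, so every y ∈ ℤ_{84} has a preimage.
Hence f is bijective.
Since f is bijective, we compute f⁻¹(28): solve 19x + 30 ≡ 28 (mod 84), i.e. 19x ≡ 82 (mod 84).
Multiplying by 19⁻¹ = 31 gives x ≡ 31·82 = 2542 = 30·84 + 22 ≡ 22 (mod 84).
Check: f(22) = 19·22 + 30 = 448 = 5·84 + 28 ≡ 28 (mod 84).

22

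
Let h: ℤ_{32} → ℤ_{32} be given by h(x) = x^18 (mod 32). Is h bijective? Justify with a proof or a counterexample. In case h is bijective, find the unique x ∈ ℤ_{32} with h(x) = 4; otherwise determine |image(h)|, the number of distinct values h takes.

5

h(0) = 0^18 = 0.
h(2): Repeated squaring mod 32: 2^1 ≡ 2, 2^2 ≡ 2² = 4, 2^4 ≡ 4² = 16, 2^8 ≡ 16² = 256 ≡ 0, 2^16 ≡ 0² = 0. Since 18 = 16 + 2, 2^18 ≡ 0·4: 0·4 = 0. So 2^18 ≡ 0 (mod 32).
So h(0) = h(2) = 0 while 0 ≠ 2, therefore h is not injective, hence not bijective.
Since h is not bijective, we determine |image(h)|. Computing x^18 mod 32 for each x (by repeated squaring, reducing mod 32 at every step), the values h(0), h(1), …, h(31) are: 0, 1, 0, 9, 0, 25, 0, 17, 0, 17, 0, 25, 0, 9, 0, 1, 0, 1, 0, 9, 0, 25, 0, 17, 0, 17, 0, 25, 0, 9, 0, 1.
The distinct values are {0, 1, 9, 17, 25}; there are 5 of them.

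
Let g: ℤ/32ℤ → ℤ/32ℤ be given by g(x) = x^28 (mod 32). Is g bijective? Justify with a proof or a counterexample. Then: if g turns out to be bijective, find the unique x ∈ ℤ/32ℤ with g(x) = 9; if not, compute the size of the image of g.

3

g(0) = 0^28 = 0.
g(2): Repeated squaring mod 32: 2^1 ≡ 2, 2^2 ≡ 2² = 4, 2^4 ≡ 4² = 16, 2^8 ≡ 16² = 256 ≡ 0, 2^16 ≡ 0² = 0. Since 28 = 16 + 8 + 4, 2^28 ≡ 0·0·16: 0·0 = 0, then 0·16 = 0. So 2^28 ≡ 0 (mod 32).
So g(0) = g(2) = 0 while 0 ≠ 2, hence g is not injective, hence not bijective.
Since g is not bijective, we determine |image(g)|. Computing x^28 mod 32 for each x (by repeated squaring, reducing mod 32 at every step), the values g(0), g(1), …, g(31) are: 0, 1, 0, 17, 0, 17, 0, 1, 0, 1, 0, 17, 0, 17, 0, 1, 0, 1, 0, 17, 0, 17, 0, 1, 0, 1, 0, 17, 0, 17, 0, 1.
The distinct values are {0, 1, 17}; there are 3 of them.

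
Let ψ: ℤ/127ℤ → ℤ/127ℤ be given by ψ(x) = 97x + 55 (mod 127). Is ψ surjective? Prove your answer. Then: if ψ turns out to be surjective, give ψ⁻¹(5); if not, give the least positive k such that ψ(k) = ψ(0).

Recall that ψ is surjective if every y in the codomain equals ψ(x) for some x in the domain.
Since gcd(97, 127) = 1, 97 is invertible modulo 127. Euclid's algorithm: 127 = 1·97 + 30, 97 = 3·30 + 7, 30 = 4·7 + 2, 7 = 3·2 + 1; back-substituting gives 1 = 55·97 − 42·127, so 97⁻¹ ≡ 55 (mod 127).
Then y ↦ 55(y − 55) is a two-sided inverse to ψ, so every y ∈ ℤ/127ℤ has a preimage.
Therefore ψ is surjective.
Since ψ is surjective, we compute ψ⁻¹(5): solve 97x + 55 ≡ 5 (mod 127), i.e. 97x ≡ 77 (mod 127).
Multiplying by 97⁻¹ = 55 gives x ≡ 55·77 = 4235 = 33·127 + 44 ≡ 44 (mod 127).
Check: ψ(44) = 97·44 + 55 = 4323 = 34·127 + 5 ≡ 5 (mod 127).

44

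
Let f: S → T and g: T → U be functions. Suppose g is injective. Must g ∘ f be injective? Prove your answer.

not injective

No. Take S = {1, 2}, T = U = {1, 2}, f(1) = f(2) = 1, and g = identity (injective).
Then (g ∘ f)(1) = (g ∘ f)(2) = 1 with 1 ≠ 2, so g ∘ f is not injective.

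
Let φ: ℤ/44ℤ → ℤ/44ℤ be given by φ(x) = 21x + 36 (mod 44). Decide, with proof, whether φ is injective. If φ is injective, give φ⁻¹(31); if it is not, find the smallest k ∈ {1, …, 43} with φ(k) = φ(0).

Recall: φ is injective when φ(s) = φ(t) forces s = t.
If φ(s) = φ(t), then 21s ≡ 21t (mod 44). Because gcd(21, 44) = 1, we may cancel 21 to get s ≡ t (mod 44).
Hence φ is injective.
We now compute 21⁻¹ mod 44 explicitly. Euclid's algorithm: 44 = 2·21 + 2, 21 = 10·2 + 1; back-substituting gives 1 = 21·21 − 10·44, so 21⁻¹ ≡ 21 (mod 44).
Since φ is injective, we compute φ⁻¹(31): solve 21x + 36 ≡ 31 (mod 44), i.e. 21x ≡ 39 (mod 44).
Multiplying by 21⁻¹ = 21 gives x ≡ 21·39 = 819 = 18·44 + 27 ≡ 27 (mod 44).
Check: φ(27) = 21·27 + 36 = 603 = 13·44 + 31 ≡ 31 (mod 44).

27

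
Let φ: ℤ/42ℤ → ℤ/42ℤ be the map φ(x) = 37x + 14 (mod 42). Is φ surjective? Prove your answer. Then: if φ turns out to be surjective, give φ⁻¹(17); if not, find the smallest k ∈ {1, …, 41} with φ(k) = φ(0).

Since gcd(37, 42) = 1, 37 is invertible modulo 42. Euclid's algorithm: 42 = 1·37 + 5, 37 = 7·5 + 2, 5 = 2·2 + 1; back-substituting gives 1 = 25·37 − 22·42, so 37⁻¹ ≡ 25 (mod 42).
Then y ↦ 25(y − 14) is a two-sided inverse to φ, so every y ∈ ℤ/42ℤ has a preimage.
Hence φ is surjective.
Since φ is surjective, we compute φ⁻¹(17): solve 37x + 14 ≡ 17 (mod 42), i.e. 37x ≡ 3 (mod 42).
Multiplying by 37⁻¹ = 25 gives x ≡ 25·3 = 75 = 1·42 + 33 ≡ 33 (mod 42).
Check: φ(33) = 37·33 + 14 = 1235 = 29·42 + 17 ≡ 17 (mod 42).

33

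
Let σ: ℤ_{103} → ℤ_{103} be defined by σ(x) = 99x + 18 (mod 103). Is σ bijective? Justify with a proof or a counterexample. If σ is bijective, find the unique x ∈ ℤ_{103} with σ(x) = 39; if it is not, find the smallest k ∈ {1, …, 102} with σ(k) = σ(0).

If σ(x_1) = σ(x_2), then 99x_1 ≡ 99x_2 (mod 103). Because gcd(99, 103) = 1, we may cancel 99 to get x_1 ≡ x_2 (mod 103).
We now compute 99⁻¹ mod 103 explicitly. Euclid's algorithm: 103 = 1·99 + 4, 99 = 24·4 + 3, 4 = 1·3 + 1; back-substituting gives 1 = 77·99 − 74·103, so 99⁻¹ ≡ 77 (mod 103).
Then y ↦ 77(y − 18) is a two-sided inverse to σ, so every y ∈ ℤ_{103} has a preimage.
Therefore σ is bijective.
Since σ is bijective, we compute σ⁻¹(39): solve 99x + 18 ≡ 39 (mod 103), i.e. 99x ≡ 21 (mod 103).
Multiplying by 99⁻¹ = 77 gives x ≡ 77·21 = 1617 = 15·103 + 72 ≡ 72 (mod 103).
Check: σ(72) = 99·72 + 18 = 7146 = 69·103 + 39 ≡ 39 (mod 103).

72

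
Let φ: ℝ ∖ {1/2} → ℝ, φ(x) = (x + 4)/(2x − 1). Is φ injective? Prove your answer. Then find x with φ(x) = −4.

0

Suppose φ(s) = φ(t). Cross-multiplying: (s + 4)(2t − 1) = (t + 4)(2s − 1).
Expanding both sides and cancelling the symmetric terms leaves −9·(s − t) = 0. Since −9 ≠ 0, s = t. So φ is injective.
Solving φ(x) = −4: cross-multiplying gives x + 4 = −4(2x − 1), which rearranges to 9x = 0, so x = 0.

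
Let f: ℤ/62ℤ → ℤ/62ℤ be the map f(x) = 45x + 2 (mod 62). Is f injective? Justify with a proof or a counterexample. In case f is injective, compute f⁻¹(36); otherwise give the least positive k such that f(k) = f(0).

60

If f(u) = f(v), then 45u ≡ 45v (mod 62). Because gcd(45, 62) = 1, we may cancel 45 to get u ≡ v (mod 62).
Therefore f is injective.
We now compute 45⁻¹ mod 62 explicitly. Euclid's algorithm: 62 = 1·45 + 17, 45 = 2·17 + 11, 17 = 1·11 + 6, 11 = 1·6 + 5, 6 = 1·5 + 1; back-substituting gives 1 = 51·45 − 37·62, so 45⁻¹ ≡ 51 (mod 62).
Since f is injective, we compute f⁻¹(36): solve 45x + 2 ≡ 36 (mod 62), i.e. 45x ≡ 34 (mod 62).
Multiplying by 45⁻¹ = 51 gives x ≡ 51·34 = 1734 = 27·62 + 60 ≡ 60 (mod 62).
Check: f(60) = 45·60 + 2 = 2702 = 43·62 + 36 ≡ 36 (mod 62).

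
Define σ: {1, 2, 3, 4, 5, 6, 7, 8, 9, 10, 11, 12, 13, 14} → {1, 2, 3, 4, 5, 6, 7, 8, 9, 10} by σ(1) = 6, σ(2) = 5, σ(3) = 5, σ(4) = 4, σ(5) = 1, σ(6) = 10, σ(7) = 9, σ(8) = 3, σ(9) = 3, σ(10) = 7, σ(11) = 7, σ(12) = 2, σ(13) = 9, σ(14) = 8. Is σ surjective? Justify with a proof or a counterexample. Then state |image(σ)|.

Every element of the codomain has a preimage: 1 = σ(5), 2 = σ(12), 3 = σ(8), 4 = σ(4), 5 = σ(2), 6 = σ(1), 7 = σ(10), 8 = σ(14), 9 = σ(7), 10 = σ(6).
Hence σ is surjective.
The image of σ is {1, 2, 3, 4, 5, 6, 7, 8, 9, 10}, which has 10 elements.

10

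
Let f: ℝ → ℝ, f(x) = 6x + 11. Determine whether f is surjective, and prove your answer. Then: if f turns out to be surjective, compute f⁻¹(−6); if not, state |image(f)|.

For any y ∈ ℝ, x = (y − 11)/6 satisfies f(x) = y.
Thus f is surjective.
Since f is surjective, we compute f⁻¹(−6) = (−6 − 11)/6 = −17/6.

-17/6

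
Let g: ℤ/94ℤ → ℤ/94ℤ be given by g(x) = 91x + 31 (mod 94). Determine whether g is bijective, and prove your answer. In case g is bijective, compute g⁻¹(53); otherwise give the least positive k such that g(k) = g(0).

24

Recall: g is injective when g(u) = g(v) forces u = v.
If g(u) = g(v), then 91u ≡ 91v (mod 94). Because gcd(91, 94) = 1, we may cancel 91 to get u ≡ v (mod 94).
We now compute 91⁻¹ mod 94 explicitly. Euclid's algorithm: 94 = 1·91 + 3, 91 = 30·3 + 1; back-substituting gives 1 = 31·91 − 30·94, so 91⁻¹ ≡ 31 (mod 94).
For any y ∈ ℤ/94ℤ, x = 31(y − 31) mod 94 satisfies g(x) = 91·31(y − 31) + 31 ≡ y (since 91·31 ≡ 1 mod 94). So every y has a preimage.
So g is bijective.
Since g is bijective, we find g⁻¹(53): we need 91x ≡ 53 − 31 ≡ 22 (mod 94). Using 91⁻¹ = 31: x ≡ 31·22 = 682 = 7·94 + 24, so x = 24.
Check: g(24) = 91·24 + 31 = 2215 = 23·94 + 53 ≡ 53 (mod 94).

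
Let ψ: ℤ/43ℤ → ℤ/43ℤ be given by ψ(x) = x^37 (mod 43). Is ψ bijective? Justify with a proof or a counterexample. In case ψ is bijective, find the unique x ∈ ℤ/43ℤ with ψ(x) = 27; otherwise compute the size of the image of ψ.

Since 43 is prime, the nonzero elements of ℤ/43ℤ form a cyclic group of order 42.
As gcd(37, 42) = 1, raising to the 37th power is a bijection on this group: if s^37 ≡ t^37 then (st^{−1})^37 = 1, and the only element of order dividing gcd(37, 42) = 1 is 1, so s = t.
With ψ(0) = 0 this makes ψ injective on all of ℤ/43ℤ, hence bijective (finite equal-size domain and codomain). In particular ψ is bijective.
Since ψ is bijective, we find the preimage of 27. The inverse of x ↦ x^37 on (ℤ/43ℤ)^× is x ↦ x^25, because 37·25 = 925 = 22·42 + 1 ≡ 1 (mod 42) and x^{42} = 1 for x ≠ 0 (Fermat). So ψ⁻¹(27) = 27^25 mod 43.
Repeated squaring mod 43: 27^1 ≡ 27, 27^2 ≡ 27² = 729 ≡ 41, 27^4 ≡ 41² = 1681 ≡ 4, 27^8 ≡ 4² = 16, 27^16 ≡ 16² = 256 ≡ 41. Since 25 = 16 + 8 + 1, 27^25 ≡ 41·16·27: 41·16 = 656 ≡ 11, then 11·27 = 297 ≡ 39. So 27^25 ≡ 39 (mod 43).
Hence ψ⁻¹(27) = 39.

39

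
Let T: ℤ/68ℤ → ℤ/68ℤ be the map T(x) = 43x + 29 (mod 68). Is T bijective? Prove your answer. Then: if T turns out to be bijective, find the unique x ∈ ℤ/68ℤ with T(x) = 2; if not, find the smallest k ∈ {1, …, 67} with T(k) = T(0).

If T(a) = T(b), then 43a ≡ 43b (mod 68). Because gcd(43, 68) = 1, we may cancel 43 to get a ≡ b (mod 68).
We now compute 43⁻¹ mod 68 explicitly. Euclid's algorithm: 68 = 1·43 + 25, 43 = 1·25 + 18, 25 = 1·18 + 7, 18 = 2·7 + 4, 7 = 1·4 + 3, 4 = 1·3 + 1; back-substituting gives 1 = 19·43 − 12·68, so 43⁻¹ ≡ 19 (mod 68).
For any y ∈ ℤ/68ℤ, x = 19(y − 29) mod 68 satisfies T(x) = 43·19(y − 29) + 29 ≡ y (since 43·19 ≡ 1 mod 68). So every y has a preimage.
Hence T is bijective.
Since T is bijective, we compute T⁻¹(2): solve 43x + 29 ≡ 2 (mod 68), i.e. 43x ≡ 41 (mod 68).
Multiplying by 43⁻¹ = 19 gives x ≡ 19·41 = 779 = 11·68 + 31 ≡ 31 (mod 68).
Check: T(31) = 43·31 + 29 = 1362 = 20·68 + 2 ≡ 2 (mod 68).

31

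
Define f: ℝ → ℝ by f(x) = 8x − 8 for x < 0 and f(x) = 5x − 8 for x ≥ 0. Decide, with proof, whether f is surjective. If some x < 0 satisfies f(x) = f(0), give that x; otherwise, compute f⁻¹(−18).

Both pieces are strictly increasing (slopes 8 and 5), so each is injective on its own interval.
The left piece maps (−∞, 0) onto (−∞, −8); the right piece maps [0, ∞) onto [−8, ∞).
These images together cover ℝ, so f is surjective.
Because the two images are disjoint, no x < 0 has f(x) = f(0), so we compute f⁻¹(−18): −18 lies in (−∞, −8), so solve 8x − 8 = −18: x = (−18 + 8)/8 = −5/4.

-5/4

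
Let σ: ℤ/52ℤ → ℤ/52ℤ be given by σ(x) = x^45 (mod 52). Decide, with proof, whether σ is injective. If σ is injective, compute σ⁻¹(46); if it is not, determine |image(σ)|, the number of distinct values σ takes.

σ(2): Repeated squaring mod 52: 2^1 ≡ 2, 2^2 ≡ 2² = 4, 2^4 ≡ 4² = 16, 2^8 ≡ 16² = 256 ≡ 48, 2^16 ≡ 48² = 2304 ≡ 16, 2^32 ≡ 16² = 256 ≡ 48. Since 45 = 32 + 8 + 4 + 1, 2^45 ≡ 48·48·16·2: 48·48 = 2304 ≡ 16, then 16·16 = 256 ≡ 48, then 48·2 = 96 ≡ 44. So 2^45 ≡ 44 (mod 52).
σ(6): Repeated squaring mod 52: 6^1 ≡ 6, 6^2 ≡ 6² = 36, 6^4 ≡ 36² = 1296 ≡ 48, 6^8 ≡ 48² = 2304 ≡ 16, 6^16 ≡ 16² = 256 ≡ 48, 6^32 ≡ 48² = 2304 ≡ 16. Since 45 = 32 + 8 + 4 + 1, 6^45 ≡ 16·16·48·6: 16·16 = 256 ≡ 48, then 48·48 = 2304 ≡ 16, then 16·6 = 96 ≡ 44. So 6^45 ≡ 44 (mod 52).
So σ(2) = σ(6) = 44 while 2 ≠ 6, hence σ is not injective.
Since σ is not injective, we determine |image(σ)|. Computing x^45 mod 52 for each x (by repeated squaring, reducing mod 52 at every step), the values σ(0), σ(1), …, σ(51) are: 0, 1, 44, 27, 12, 5, 44, 47, 8, 1, 12, 47, 12, 13, 40, 31, 40, 25, 44, 31, 8, 21, 40, 51, 8, 25, 0, 27, 44, 1, 12, 31, 44, 21, 8, 27, 12, 21, 12, 39, 40, 5, 40, 51, 44, 5, 8, 47, 40, 25, 8, 51.
The distinct values are {0, 1, 5, 8, 12, 13, 21, 25, 27, 31, 39, 40, 44, 47, 51}; there are 15 of them.

15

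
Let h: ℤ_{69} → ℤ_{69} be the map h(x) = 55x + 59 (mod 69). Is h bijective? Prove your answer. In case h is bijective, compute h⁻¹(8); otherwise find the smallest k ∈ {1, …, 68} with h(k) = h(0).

If h(u) = h(v), then 55u ≡ 55v (mod 69). Because gcd(55, 69) = 1, we may cancel 55 to get u ≡ v (mod 69).
We now compute 55⁻¹ mod 69 explicitly. Euclid's algorithm: 69 = 1·55 + 14, 55 = 3·14 + 13, 14 = 1·13 + 1; back-substituting gives 1 = 64·55 − 51·69, so 55⁻¹ ≡ 64 (mod 69).
For any y ∈ ℤ_{69}, x = 64(y − 59) mod 69 satisfies h(x) = 55·64(y − 59) + 59 ≡ y (since 55·64 ≡ 1 mod 69). So every y has a preimage.
So h is bijective.
Since h is bijective, we find h⁻¹(8): we need 55x ≡ 8 − 59 ≡ 18 (mod 69). Using 55⁻¹ = 64: x ≡ 64·18 = 1152 = 16·69 + 48, so x = 48.
Check: h(48) = 55·48 + 59 = 2699 = 39·69 + 8 ≡ 8 (mod 69).

48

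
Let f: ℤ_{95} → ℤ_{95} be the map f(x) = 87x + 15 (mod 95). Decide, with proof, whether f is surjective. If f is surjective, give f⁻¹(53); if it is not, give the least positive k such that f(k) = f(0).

Recall that surjectivity means every element of the codomain has a preimage under f.
Since gcd(87, 95) = 1, 87 is invertible modulo 95. Euclid's algorithm: 95 = 1·87 + 8, 87 = 10·8 + 7, 8 = 1·7 + 1; back-substituting gives 1 = 83·87 − 76·95, so 87⁻¹ ≡ 83 (mod 95).
Then y ↦ 83(y − 15) is a two-sided inverse to f, so every y ∈ ℤ_{95} has a preimage.
So f is surjective.
Since f is surjective, we compute f⁻¹(53): solve 87x + 15 ≡ 53 (mod 95), i.e. 87x ≡ 38 (mod 95).
Multiplying by 87⁻¹ = 83 gives x ≡ 83·38 = 3154 = 33·95 + 19 ≡ 19 (mod 95).
Check: f(19) = 87·19 + 15 = 1668 = 17·95 + 53 ≡ 53 (mod 95).

19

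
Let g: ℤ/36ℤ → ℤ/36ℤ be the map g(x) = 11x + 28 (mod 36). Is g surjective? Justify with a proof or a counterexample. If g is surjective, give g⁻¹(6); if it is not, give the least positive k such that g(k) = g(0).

34

Recall that g is surjective if every y in the codomain equals g(x) for some x in the domain.
Since gcd(11, 36) = 1, 11 is invertible modulo 36. Euclid's algorithm: 36 = 3·11 + 3, 11 = 3·3 + 2, 3 = 1·2 + 1; back-substituting gives 1 = 23·11 − 7·36, so 11⁻¹ ≡ 23 (mod 36).
Then y ↦ 23(y − 28) is a two-sided inverse to g, so every y ∈ ℤ/36ℤ has a preimage.
Thus g is surjective.
Since g is surjective, we find g⁻¹(6): we need 11x ≡ 6 − 28 ≡ 14 (mod 36). Using 11⁻¹ = 23: x ≡ 23·14 = 322 = 8·36 + 34, so x = 34.
Check: g(34) = 11·34 + 28 = 402 = 11·36 + 6 ≡ 6 (mod 36).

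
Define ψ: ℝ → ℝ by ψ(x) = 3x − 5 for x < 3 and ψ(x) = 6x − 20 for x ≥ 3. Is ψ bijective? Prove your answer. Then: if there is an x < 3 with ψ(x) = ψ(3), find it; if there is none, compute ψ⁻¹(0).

1

Both pieces are strictly increasing (slopes 3 and 6), so each is injective on its own interval.
The left piece maps (−∞, 3) onto (−∞, 4); the right piece maps [3, ∞) onto [−2, ∞).
These images overlap. In particular ψ(3) = −2 (right piece), and solving 3x − 5 = −2 on the left piece gives x = 1 < 3.
So ψ(1) = ψ(3) with 1 ≠ 3, and ψ is not injective, hence not bijective. This x = 1 is the requested value below 3.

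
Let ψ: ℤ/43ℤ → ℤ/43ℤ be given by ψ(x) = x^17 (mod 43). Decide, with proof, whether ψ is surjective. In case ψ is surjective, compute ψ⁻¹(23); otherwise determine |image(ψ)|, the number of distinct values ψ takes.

Since 43 is prime, the nonzero elements of ℤ/43ℤ form a cyclic group of order 42.
As gcd(17, 42) = 1, raising to the 17th power is a bijection on this group: if a^17 ≡ b^17 then (ab^{−1})^17 = 1, and the only element of order dividing gcd(17, 42) = 1 is 1, so a = b.
With ψ(0) = 0 this makes ψ injective on all of ℤ/43ℤ, hence bijective (finite equal-size domain and codomain). In particular ψ is surjective.
Since ψ is surjective, we find the preimage of 23. The inverse of x ↦ x^17 on (ℤ/43ℤ)^× is x ↦ x^5, because 17·5 = 85 = 2·42 + 1 ≡ 1 (mod 42) and x^{42} = 1 for x ≠ 0 (Fermat). So ψ⁻¹(23) = 23^5 mod 43.
Repeated squaring mod 43: 23^1 ≡ 23, 23^2 ≡ 23² = 529 ≡ 13, 23^4 ≡ 13² = 169 ≡ 40. Since 5 = 4 + 1, 23^5 ≡ 40·23: 40·23 = 920 ≡ 17. So 23^5 ≡ 17 (mod 43).
Hence ψ⁻¹(23) = 17.

17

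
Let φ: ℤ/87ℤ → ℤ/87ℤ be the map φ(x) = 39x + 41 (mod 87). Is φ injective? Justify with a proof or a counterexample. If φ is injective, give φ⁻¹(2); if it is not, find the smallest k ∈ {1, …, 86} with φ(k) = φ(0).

29

We have gcd(39, 87) = 3 > 1. Taking s = 0 and t = 29: φ(0) = 41 and φ(29) = 39·29 + 41 = 1172 ≡ 41 (mod 87).
So φ(0) = φ(29) while 0 ≠ 29, therefore φ is not injective.
Since φ is not injective, we find the least positive k with φ(k) = φ(0): this means 39k ≡ 0 (mod 87), i.e. 87 ∣ 39k. Since gcd(39, 87) = 3, dividing through by 3 this holds exactly when 29 ∣ 13k, and as gcd(13, 29) = 1, exactly when 29 ∣ k.
The smallest positive such k is 29.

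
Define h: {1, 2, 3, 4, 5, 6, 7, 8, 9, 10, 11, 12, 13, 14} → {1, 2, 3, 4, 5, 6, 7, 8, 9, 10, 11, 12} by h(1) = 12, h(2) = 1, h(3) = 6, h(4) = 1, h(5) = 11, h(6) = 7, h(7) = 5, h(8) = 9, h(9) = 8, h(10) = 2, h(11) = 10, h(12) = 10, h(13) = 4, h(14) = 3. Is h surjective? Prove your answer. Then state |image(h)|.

12

Every element of the codomain has a preimage: 1 = h(2), 2 = h(10), 3 = h(14), 4 = h(13), 5 = h(7), 6 = h(3), 7 = h(6), 8 = h(9), 9 = h(8), 10 = h(11), 11 = h(5), 12 = h(1).
Thus h is surjective.
The image of h is {1, 2, 3, 4, 5, 6, 7, 8, 9, 10, 11, 12}, which has 12 elements.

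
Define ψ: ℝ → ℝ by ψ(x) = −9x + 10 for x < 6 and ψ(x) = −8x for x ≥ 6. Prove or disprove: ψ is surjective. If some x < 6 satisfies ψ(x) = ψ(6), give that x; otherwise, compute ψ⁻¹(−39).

49/9

Both pieces are strictly decreasing (slopes −9 and −8), so each is injective on its own interval.
The left piece maps (−∞, 6) onto (−44, ∞); the right piece maps [6, ∞) onto (−∞, −48].
The union (−44, ∞) ∪ (−∞, −48] omits the interval between −44 and −48; in particular −44 has no preimage. So ψ is not surjective.
Because the two images are disjoint, no x < 6 has ψ(x) = ψ(6), so we compute ψ⁻¹(−39): −39 lies in (−44, ∞), so solve −9x + 10 = −39: x = (−39 − 10)/(−9) = 49/9.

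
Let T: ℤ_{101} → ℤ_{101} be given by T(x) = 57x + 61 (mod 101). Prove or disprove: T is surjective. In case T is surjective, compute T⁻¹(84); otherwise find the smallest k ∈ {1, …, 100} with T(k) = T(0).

By definition, T is surjective if every y in the codomain equals T(x) for some x in the domain.
Since gcd(57, 101) = 1, 57 is invertible modulo 101. Euclid's algorithm: 101 = 1·57 + 44, 57 = 1·44 + 13, 44 = 3·13 + 5, 13 = 2·5 + 3, 5 = 1·3 + 2, 3 = 1·2 + 1; back-substituting gives 1 = 39·57 − 22·101, so 57⁻¹ ≡ 39 (mod 101).
For any y ∈ ℤ_{101}, x = 39(y − 61) mod 101 satisfies T(x) = 57·39(y − 61) + 61 ≡ y (since 57·39 ≡ 1 mod 101). So every y has a preimage.
Thus T is surjective.
Since T is surjective, we find T⁻¹(84): we need 57x ≡ 84 − 61 ≡ 23 (mod 101). Using 57⁻¹ = 39: x ≡ 39·23 = 897 = 8·101 + 89, so x = 89.
Check: T(89) = 57·89 + 61 = 5134 = 50·101 + 84 ≡ 84 (mod 101).

89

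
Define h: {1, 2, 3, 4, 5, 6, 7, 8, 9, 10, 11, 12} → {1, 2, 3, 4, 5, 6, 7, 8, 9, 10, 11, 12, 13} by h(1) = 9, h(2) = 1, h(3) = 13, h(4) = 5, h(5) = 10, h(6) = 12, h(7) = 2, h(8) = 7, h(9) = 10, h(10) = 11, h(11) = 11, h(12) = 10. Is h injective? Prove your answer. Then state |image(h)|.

h(5) = 10 = h(9) with 5 ≠ 9, so h is not injective.
The image of h is {1, 2, 5, 7, 9, 10, 11, 12, 13}, which has 9 elements.

9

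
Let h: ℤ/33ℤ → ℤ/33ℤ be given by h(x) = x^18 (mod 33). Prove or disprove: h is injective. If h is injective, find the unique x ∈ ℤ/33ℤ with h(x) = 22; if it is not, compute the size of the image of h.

h(4): Repeated squaring mod 33: 4^1 ≡ 4, 4^2 ≡ 4² = 16, 4^4 ≡ 16² = 256 ≡ 25, 4^8 ≡ 25² = 625 ≡ 31, 4^16 ≡ 31² = 961 ≡ 4. Since 18 = 16 + 2, 4^18 ≡ 4·16: 4·16 = 64 ≡ 31. So 4^18 ≡ 31 (mod 33).
h(7): Repeated squaring mod 33: 7^1 ≡ 7, 7^2 ≡ 7² = 49 ≡ 16, 7^4 ≡ 16² = 256 ≡ 25, 7^8 ≡ 25² = 625 ≡ 31, 7^16 ≡ 31² = 961 ≡ 4. Since 18 = 16 + 2, 7^18 ≡ 4·16: 4·16 = 64 ≡ 31. So 7^18 ≡ 31 (mod 33).
So h(4) = h(7) = 31 while 4 ≠ 7, thus h is not injective.
Since h is not injective, we determine |image(h)|. Computing x^18 mod 33 for each x (by repeated squaring, reducing mod 33 at every step), the values h(0), h(1), …, h(32) are: 0, 1, 25, 27, 31, 4, 15, 31, 16, 3, 1, 22, 12, 25, 16, 9, 4, 4, 9, 16, 25, 12, 22, 1, 3, 16, 31, 15, 4, 31, 27, 25, 1.
The distinct values are {0, 1, 3, 4, 9, 12, 15, 16, 22, 25, 27, 31}; there are 12 of them.

12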